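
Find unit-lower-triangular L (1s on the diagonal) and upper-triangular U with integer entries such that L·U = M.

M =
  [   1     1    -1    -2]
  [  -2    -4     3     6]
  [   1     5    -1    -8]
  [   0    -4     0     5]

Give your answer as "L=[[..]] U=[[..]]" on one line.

  row1 -= -2·row0 → [0,-2,1,2]
  row2 -= 1·row0 → [0,4,0,-6]
  row3 -= 0·row0 → [0,-4,0,5]
  row2 -= -2·row1 → [0,0,2,-2]
  row3 -= 2·row1 → [0,0,-2,1]
  row3 -= -1·row2 → [0,0,0,-1]

L=[[1,0,0,0],[-2,1,0,0],[1,-2,1,0],[0,2,-1,1]] U=[[1,1,-1,-2],[0,-2,1,2],[0,0,2,-2],[0,0,0,-1]]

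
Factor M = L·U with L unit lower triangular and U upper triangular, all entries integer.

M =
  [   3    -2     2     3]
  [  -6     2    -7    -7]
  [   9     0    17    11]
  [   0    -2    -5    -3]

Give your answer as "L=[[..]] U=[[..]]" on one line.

L=[[1,0,0,0],[-2,1,0,0],[3,-3,1,0],[0,1,-1,1]] U=[[3,-2,2,3],[0,-2,-3,-1],[0,0,2,-1],[0,0,0,-3]]

  r1 -= -2·r0 → [0,-2,-3,-1]
  r2 -= 3·r0 → [0,6,11,2]
  r3 -= 0·r0 → [0,-2,-5,-3]
  r2 -= -3·r1 → [0,0,2,-1]
  r3 -= 1·r1 → [0,0,-2,-2]
  r3 -= -1·r2 → [0,0,0,-3]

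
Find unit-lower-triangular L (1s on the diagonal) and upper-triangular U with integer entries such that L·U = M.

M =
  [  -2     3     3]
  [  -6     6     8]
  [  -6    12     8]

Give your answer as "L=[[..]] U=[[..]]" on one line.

L=[[1,0,0],[3,1,0],[3,-1,1]] U=[[-2,3,3],[0,-3,-1],[0,0,-2]]

  R1 -= 3·R0 → [0,-3,-1]
  R2 -= 3·R0 → [0,3,-1]
  R2 -= -1·R1 → [0,0,-2]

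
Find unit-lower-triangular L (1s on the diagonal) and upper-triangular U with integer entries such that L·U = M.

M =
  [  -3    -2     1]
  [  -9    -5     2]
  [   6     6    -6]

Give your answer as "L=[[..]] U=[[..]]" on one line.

L=[[1,0,0],[3,1,0],[-2,2,1]] U=[[-3,-2,1],[0,1,-1],[0,0,-2]]

  R1 -= 3·R0 → [0,1,-1]
  R2 -= -2·R0 → [0,2,-4]
  R2 -= 2·R1 → [0,0,-2]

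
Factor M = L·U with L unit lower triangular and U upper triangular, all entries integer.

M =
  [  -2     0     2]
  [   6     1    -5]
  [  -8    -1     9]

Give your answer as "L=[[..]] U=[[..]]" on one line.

  R1 -= -3·R0 → [0,1,1]
  R2 -= 4·R0 → [0,-1,1]
  R2 -= -1·R1 → [0,0,2]

L=[[1,0,0],[-3,1,0],[4,-1,1]] U=[[-2,0,2],[0,1,1],[0,0,2]]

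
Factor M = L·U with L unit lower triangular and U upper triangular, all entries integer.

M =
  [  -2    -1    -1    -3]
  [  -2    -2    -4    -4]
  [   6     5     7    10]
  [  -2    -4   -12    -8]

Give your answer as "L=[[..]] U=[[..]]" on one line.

  row1 -= 1·row0 → [0,-1,-3,-1]
  row2 -= -3·row0 → [0,2,4,1]
  row3 -= 1·row0 → [0,-3,-11,-5]
  row2 -= -2·row1 → [0,0,-2,-1]
  row3 -= 3·row1 → [0,0,-2,-2]
  row3 -= 1·row2 → [0,0,0,-1]

L=[[1,0,0,0],[1,1,0,0],[-3,-2,1,0],[1,3,1,1]] U=[[-2,-1,-1,-3],[0,-1,-3,-1],[0,0,-2,-1],[0,0,0,-1]]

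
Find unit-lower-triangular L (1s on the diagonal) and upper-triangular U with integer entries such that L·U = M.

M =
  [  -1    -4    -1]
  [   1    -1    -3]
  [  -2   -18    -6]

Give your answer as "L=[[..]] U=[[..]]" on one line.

L=[[1,0,0],[-1,1,0],[2,2,1]] U=[[-1,-4,-1],[0,-5,-4],[0,0,4]]

  r1 -= -1·r0 → [0,-5,-4]
  r2 -= 2·r0 → [0,-10,-4]
  r2 -= 2·r1 → [0,0,4]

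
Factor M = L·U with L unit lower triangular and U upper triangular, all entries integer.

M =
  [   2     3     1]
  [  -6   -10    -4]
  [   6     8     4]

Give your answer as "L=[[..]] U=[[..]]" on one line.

  row1 -= -3·row0 → [0,-1,-1]
  row2 -= 3·row0 → [0,-1,1]
  row2 -= 1·row1 → [0,0,2]

L=[[1,0,0],[-3,1,0],[3,1,1]] U=[[2,3,1],[0,-1,-1],[0,0,2]]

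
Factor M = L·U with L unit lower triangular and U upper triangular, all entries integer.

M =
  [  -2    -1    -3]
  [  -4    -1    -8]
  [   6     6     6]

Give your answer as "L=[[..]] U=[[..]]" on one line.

L=[[1,0,0],[2,1,0],[-3,3,1]] U=[[-2,-1,-3],[0,1,-2],[0,0,3]]

  r1 -= 2·r0 → [0,1,-2]
  r2 -= -3·r0 → [0,3,-3]
  r2 -= 3·r1 → [0,0,3]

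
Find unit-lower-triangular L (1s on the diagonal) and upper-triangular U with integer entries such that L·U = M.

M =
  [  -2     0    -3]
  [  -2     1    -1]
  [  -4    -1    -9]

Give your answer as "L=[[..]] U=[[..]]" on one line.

  row1 -= 1·row0 → [0,1,2]
  row2 -= 2·row0 → [0,-1,-3]
  row2 -= -1·row1 → [0,0,-1]

L=[[1,0,0],[1,1,0],[2,-1,1]] U=[[-2,0,-3],[0,1,2],[0,0,-1]]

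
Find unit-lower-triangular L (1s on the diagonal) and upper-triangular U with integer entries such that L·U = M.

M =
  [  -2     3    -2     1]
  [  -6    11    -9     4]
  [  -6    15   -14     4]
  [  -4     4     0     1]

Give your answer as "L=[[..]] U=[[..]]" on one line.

  R1 -= 3·R0 → [0,2,-3,1]
  R2 -= 3·R0 → [0,6,-8,1]
  R3 -= 2·R0 → [0,-2,4,-1]
  R2 -= 3·R1 → [0,0,1,-2]
  R3 -= -1·R1 → [0,0,1,0]
  R3 -= 1·R2 → [0,0,0,2]

L=[[1,0,0,0],[3,1,0,0],[3,3,1,0],[2,-1,1,1]] U=[[-2,3,-2,1],[0,2,-3,1],[0,0,1,-2],[0,0,0,2]]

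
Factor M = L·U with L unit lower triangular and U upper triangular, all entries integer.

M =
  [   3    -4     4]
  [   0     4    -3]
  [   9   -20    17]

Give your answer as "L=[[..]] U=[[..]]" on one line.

  row1 -= 0·row0 → [0,4,-3]
  row2 -= 3·row0 → [0,-8,5]
  row2 -= -2·row1 → [0,0,-1]

L=[[1,0,0],[0,1,0],[3,-2,1]] U=[[3,-4,4],[0,4,-3],[0,0,-1]]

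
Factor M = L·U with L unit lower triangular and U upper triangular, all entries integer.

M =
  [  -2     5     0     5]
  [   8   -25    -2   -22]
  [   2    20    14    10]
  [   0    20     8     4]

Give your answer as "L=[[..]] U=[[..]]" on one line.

L=[[1,0,0,0],[-4,1,0,0],[-1,-5,1,0],[0,-4,0,1]] U=[[-2,5,0,5],[0,-5,-2,-2],[0,0,4,5],[0,0,0,-4]]

  r1 -= -4·r0 → [0,-5,-2,-2]
  r2 -= -1·r0 → [0,25,14,15]
  r3 -= 0·r0 → [0,20,8,4]
  r2 -= -5·r1 → [0,0,4,5]
  r3 -= -4·r1 → [0,0,0,-4]
  r3 -= 0·r2 → [0,0,0,-4]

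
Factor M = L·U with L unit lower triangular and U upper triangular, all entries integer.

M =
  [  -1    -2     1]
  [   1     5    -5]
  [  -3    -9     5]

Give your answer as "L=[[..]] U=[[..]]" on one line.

L=[[1,0,0],[-1,1,0],[3,-1,1]] U=[[-1,-2,1],[0,3,-4],[0,0,-2]]

  row1 -= -1·row0 → [0,3,-4]
  row2 -= 3·row0 → [0,-3,2]
  row2 -= -1·row1 → [0,0,-2]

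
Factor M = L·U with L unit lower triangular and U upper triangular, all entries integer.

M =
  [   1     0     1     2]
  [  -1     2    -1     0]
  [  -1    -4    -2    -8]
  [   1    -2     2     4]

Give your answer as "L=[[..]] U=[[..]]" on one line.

L=[[1,0,0,0],[-1,1,0,0],[-1,-2,1,0],[1,-1,-1,1]] U=[[1,0,1,2],[0,2,0,2],[0,0,-1,-2],[0,0,0,2]]

  row1 -= -1·row0 → [0,2,0,2]
  row2 -= -1·row0 → [0,-4,-1,-6]
  row3 -= 1·row0 → [0,-2,1,2]
  row2 -= -2·row1 → [0,0,-1,-2]
  row3 -= -1·row1 → [0,0,1,4]
  row3 -= -1·row2 → [0,0,0,2]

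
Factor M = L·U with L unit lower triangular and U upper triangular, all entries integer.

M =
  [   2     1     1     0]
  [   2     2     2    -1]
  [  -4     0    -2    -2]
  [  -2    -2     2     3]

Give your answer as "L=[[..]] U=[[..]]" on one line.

L=[[1,0,0,0],[1,1,0,0],[-2,2,1,0],[-1,-1,-2,1]] U=[[2,1,1,0],[0,1,1,-1],[0,0,-2,0],[0,0,0,2]]

  R1 -= 1·R0 → [0,1,1,-1]
  R2 -= -2·R0 → [0,2,0,-2]
  R3 -= -1·R0 → [0,-1,3,3]
  R2 -= 2·R1 → [0,0,-2,0]
  R3 -= -1·R1 → [0,0,4,2]
  R3 -= -2·R2 → [0,0,0,2]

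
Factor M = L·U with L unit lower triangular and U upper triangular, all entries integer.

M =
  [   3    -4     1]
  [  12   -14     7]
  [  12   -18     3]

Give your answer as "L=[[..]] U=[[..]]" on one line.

  row1 -= 4·row0 → [0,2,3]
  row2 -= 4·row0 → [0,-2,-1]
  row2 -= -1·row1 → [0,0,2]

L=[[1,0,0],[4,1,0],[4,-1,1]] U=[[3,-4,1],[0,2,3],[0,0,2]]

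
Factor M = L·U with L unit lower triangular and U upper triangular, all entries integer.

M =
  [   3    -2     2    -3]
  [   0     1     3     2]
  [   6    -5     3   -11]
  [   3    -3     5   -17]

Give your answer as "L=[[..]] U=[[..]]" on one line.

  row1 -= 0·row0 → [0,1,3,2]
  row2 -= 2·row0 → [0,-1,-1,-5]
  row3 -= 1·row0 → [0,-1,3,-14]
  row2 -= -1·row1 → [0,0,2,-3]
  row3 -= -1·row1 → [0,0,6,-12]
  row3 -= 3·row2 → [0,0,0,-3]

L=[[1,0,0,0],[0,1,0,0],[2,-1,1,0],[1,-1,3,1]] U=[[3,-2,2,-3],[0,1,3,2],[0,0,2,-3],[0,0,0,-3]]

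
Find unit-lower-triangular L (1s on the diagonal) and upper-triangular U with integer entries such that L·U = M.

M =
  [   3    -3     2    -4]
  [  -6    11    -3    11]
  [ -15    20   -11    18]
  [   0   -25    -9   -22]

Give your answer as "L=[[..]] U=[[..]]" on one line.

L=[[1,0,0,0],[-2,1,0,0],[-5,1,1,0],[0,-5,2,1]] U=[[3,-3,2,-4],[0,5,1,3],[0,0,-2,-5],[0,0,0,3]]

  r1 -= -2·r0 → [0,5,1,3]
  r2 -= -5·r0 → [0,5,-1,-2]
  r3 -= 0·r0 → [0,-25,-9,-22]
  r2 -= 1·r1 → [0,0,-2,-5]
  r3 -= -5·r1 → [0,0,-4,-7]
  r3 -= 2·r2 → [0,0,0,3]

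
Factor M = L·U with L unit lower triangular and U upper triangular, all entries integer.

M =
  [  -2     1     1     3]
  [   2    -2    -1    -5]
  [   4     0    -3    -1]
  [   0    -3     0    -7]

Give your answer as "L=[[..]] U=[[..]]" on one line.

  r1 -= -1·r0 → [0,-1,0,-2]
  r2 -= -2·r0 → [0,2,-1,5]
  r3 -= 0·r0 → [0,-3,0,-7]
  r2 -= -2·r1 → [0,0,-1,1]
  r3 -= 3·r1 → [0,0,0,-1]
  r3 -= 0·r2 → [0,0,0,-1]

L=[[1,0,0,0],[-1,1,0,0],[-2,-2,1,0],[0,3,0,1]] U=[[-2,1,1,3],[0,-1,0,-2],[0,0,-1,1],[0,0,0,-1]]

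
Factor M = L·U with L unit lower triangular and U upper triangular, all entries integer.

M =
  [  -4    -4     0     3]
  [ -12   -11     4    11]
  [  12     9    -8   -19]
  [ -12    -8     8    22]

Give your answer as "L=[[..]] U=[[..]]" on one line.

  r1 -= 3·r0 → [0,1,4,2]
  r2 -= -3·r0 → [0,-3,-8,-10]
  r3 -= 3·r0 → [0,4,8,13]
  r2 -= -3·r1 → [0,0,4,-4]
  r3 -= 4·r1 → [0,0,-8,5]
  r3 -= -2·r2 → [0,0,0,-3]

L=[[1,0,0,0],[3,1,0,0],[-3,-3,1,0],[3,4,-2,1]] U=[[-4,-4,0,3],[0,1,4,2],[0,0,4,-4],[0,0,0,-3]]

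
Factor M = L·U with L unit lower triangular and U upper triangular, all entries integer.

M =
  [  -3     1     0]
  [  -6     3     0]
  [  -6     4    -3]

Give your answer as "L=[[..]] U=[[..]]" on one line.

  r1 -= 2·r0 → [0,1,0]
  r2 -= 2·r0 → [0,2,-3]
  r2 -= 2·r1 → [0,0,-3]

L=[[1,0,0],[2,1,0],[2,2,1]] U=[[-3,1,0],[0,1,0],[0,0,-3]]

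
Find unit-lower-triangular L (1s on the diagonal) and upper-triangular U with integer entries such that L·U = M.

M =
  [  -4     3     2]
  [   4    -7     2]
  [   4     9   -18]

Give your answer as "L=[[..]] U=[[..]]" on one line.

  r1 -= -1·r0 → [0,-4,4]
  r2 -= -1·r0 → [0,12,-16]
  r2 -= -3·r1 → [0,0,-4]

L=[[1,0,0],[-1,1,0],[-1,-3,1]] U=[[-4,3,2],[0,-4,4],[0,0,-4]]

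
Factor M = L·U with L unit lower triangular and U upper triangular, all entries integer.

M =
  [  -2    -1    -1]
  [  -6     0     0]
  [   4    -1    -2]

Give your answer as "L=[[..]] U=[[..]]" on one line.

  R1 -= 3·R0 → [0,3,3]
  R2 -= -2·R0 → [0,-3,-4]
  R2 -= -1·R1 → [0,0,-1]

L=[[1,0,0],[3,1,0],[-2,-1,1]] U=[[-2,-1,-1],[0,3,3],[0,0,-1]]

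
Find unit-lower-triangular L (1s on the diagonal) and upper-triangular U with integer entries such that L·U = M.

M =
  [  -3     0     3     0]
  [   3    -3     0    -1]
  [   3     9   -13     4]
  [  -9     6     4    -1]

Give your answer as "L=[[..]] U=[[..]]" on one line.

L=[[1,0,0,0],[-1,1,0,0],[-1,-3,1,0],[3,-2,-1,1]] U=[[-3,0,3,0],[0,-3,3,-1],[0,0,-1,1],[0,0,0,-2]]

  row1 -= -1·row0 → [0,-3,3,-1]
  row2 -= -1·row0 → [0,9,-10,4]
  row3 -= 3·row0 → [0,6,-5,-1]
  row2 -= -3·row1 → [0,0,-1,1]
  row3 -= -2·row1 → [0,0,1,-3]
  row3 -= -1·row2 → [0,0,0,-2]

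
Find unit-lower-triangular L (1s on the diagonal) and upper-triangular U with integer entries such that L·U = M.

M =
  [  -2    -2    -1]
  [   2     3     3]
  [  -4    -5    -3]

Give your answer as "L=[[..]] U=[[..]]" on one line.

L=[[1,0,0],[-1,1,0],[2,-1,1]] U=[[-2,-2,-1],[0,1,2],[0,0,1]]

  R1 -= -1·R0 → [0,1,2]
  R2 -= 2·R0 → [0,-1,-1]
  R2 -= -1·R1 → [0,0,1]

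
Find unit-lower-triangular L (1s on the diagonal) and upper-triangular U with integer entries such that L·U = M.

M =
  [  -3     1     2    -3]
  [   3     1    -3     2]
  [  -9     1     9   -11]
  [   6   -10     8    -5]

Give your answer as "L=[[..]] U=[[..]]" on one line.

  row1 -= -1·row0 → [0,2,-1,-1]
  row2 -= 3·row0 → [0,-2,3,-2]
  row3 -= -2·row0 → [0,-8,12,-11]
  row2 -= -1·row1 → [0,0,2,-3]
  row3 -= -4·row1 → [0,0,8,-15]
  row3 -= 4·row2 → [0,0,0,-3]

L=[[1,0,0,0],[-1,1,0,0],[3,-1,1,0],[-2,-4,4,1]] U=[[-3,1,2,-3],[0,2,-1,-1],[0,0,2,-3],[0,0,0,-3]]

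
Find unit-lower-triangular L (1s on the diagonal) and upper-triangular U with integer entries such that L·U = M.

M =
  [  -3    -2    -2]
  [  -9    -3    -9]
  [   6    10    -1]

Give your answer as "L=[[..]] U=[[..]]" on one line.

L=[[1,0,0],[3,1,0],[-2,2,1]] U=[[-3,-2,-2],[0,3,-3],[0,0,1]]

  row1 -= 3·row0 → [0,3,-3]
  row2 -= -2·row0 → [0,6,-5]
  row2 -= 2·row1 → [0,0,1]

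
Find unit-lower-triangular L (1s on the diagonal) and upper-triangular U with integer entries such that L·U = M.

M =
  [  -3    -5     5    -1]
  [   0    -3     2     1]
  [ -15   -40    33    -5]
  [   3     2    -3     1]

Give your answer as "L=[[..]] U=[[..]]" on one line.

  row1 -= 0·row0 → [0,-3,2,1]
  row2 -= 5·row0 → [0,-15,8,0]
  row3 -= -1·row0 → [0,-3,2,0]
  row2 -= 5·row1 → [0,0,-2,-5]
  row3 -= 1·row1 → [0,0,0,-1]
  row3 -= 0·row2 → [0,0,0,-1]

L=[[1,0,0,0],[0,1,0,0],[5,5,1,0],[-1,1,0,1]] U=[[-3,-5,5,-1],[0,-3,2,1],[0,0,-2,-5],[0,0,0,-1]]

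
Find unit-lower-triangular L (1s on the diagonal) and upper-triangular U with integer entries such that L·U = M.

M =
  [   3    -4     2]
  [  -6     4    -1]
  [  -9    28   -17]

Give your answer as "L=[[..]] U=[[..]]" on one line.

  r1 -= -2·r0 → [0,-4,3]
  r2 -= -3·r0 → [0,16,-11]
  r2 -= -4·r1 → [0,0,1]

L=[[1,0,0],[-2,1,0],[-3,-4,1]] U=[[3,-4,2],[0,-4,3],[0,0,1]]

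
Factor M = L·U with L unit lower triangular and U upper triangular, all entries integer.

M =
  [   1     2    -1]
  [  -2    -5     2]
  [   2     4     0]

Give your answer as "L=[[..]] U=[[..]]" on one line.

L=[[1,0,0],[-2,1,0],[2,0,1]] U=[[1,2,-1],[0,-1,0],[0,0,2]]

  r1 -= -2·r0 → [0,-1,0]
  r2 -= 2·r0 → [0,0,2]
  r2 -= 0·r1 → [0,0,2]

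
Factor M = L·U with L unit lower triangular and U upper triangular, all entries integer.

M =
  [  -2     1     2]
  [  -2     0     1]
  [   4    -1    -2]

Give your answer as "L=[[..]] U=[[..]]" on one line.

  row1 -= 1·row0 → [0,-1,-1]
  row2 -= -2·row0 → [0,1,2]
  row2 -= -1·row1 → [0,0,1]

L=[[1,0,0],[1,1,0],[-2,-1,1]] U=[[-2,1,2],[0,-1,-1],[0,0,1]]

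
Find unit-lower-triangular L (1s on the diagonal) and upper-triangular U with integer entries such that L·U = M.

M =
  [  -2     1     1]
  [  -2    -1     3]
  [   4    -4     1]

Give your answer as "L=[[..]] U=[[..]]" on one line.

  r1 -= 1·r0 → [0,-2,2]
  r2 -= -2·r0 → [0,-2,3]
  r2 -= 1·r1 → [0,0,1]

L=[[1,0,0],[1,1,0],[-2,1,1]] U=[[-2,1,1],[0,-2,2],[0,0,1]]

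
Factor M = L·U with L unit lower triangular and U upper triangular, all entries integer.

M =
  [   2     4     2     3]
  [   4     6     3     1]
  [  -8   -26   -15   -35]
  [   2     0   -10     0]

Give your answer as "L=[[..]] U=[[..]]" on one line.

L=[[1,0,0,0],[2,1,0,0],[-4,5,1,0],[1,2,5,1]] U=[[2,4,2,3],[0,-2,-1,-5],[0,0,-2,2],[0,0,0,-3]]

  R1 -= 2·R0 → [0,-2,-1,-5]
  R2 -= -4·R0 → [0,-10,-7,-23]
  R3 -= 1·R0 → [0,-4,-12,-3]
  R2 -= 5·R1 → [0,0,-2,2]
  R3 -= 2·R1 → [0,0,-10,7]
  R3 -= 5·R2 → [0,0,0,-3]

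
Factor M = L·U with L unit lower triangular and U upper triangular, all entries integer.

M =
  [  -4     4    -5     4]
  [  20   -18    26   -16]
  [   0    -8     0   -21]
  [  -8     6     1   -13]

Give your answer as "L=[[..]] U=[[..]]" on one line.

  row1 -= -5·row0 → [0,2,1,4]
  row2 -= 0·row0 → [0,-8,0,-21]
  row3 -= 2·row0 → [0,-2,11,-21]
  row2 -= -4·row1 → [0,0,4,-5]
  row3 -= -1·row1 → [0,0,12,-17]
  row3 -= 3·row2 → [0,0,0,-2]

L=[[1,0,0,0],[-5,1,0,0],[0,-4,1,0],[2,-1,3,1]] U=[[-4,4,-5,4],[0,2,1,4],[0,0,4,-5],[0,0,0,-2]]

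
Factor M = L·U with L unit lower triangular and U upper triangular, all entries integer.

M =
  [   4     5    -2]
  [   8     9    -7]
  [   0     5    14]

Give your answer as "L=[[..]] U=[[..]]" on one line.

L=[[1,0,0],[2,1,0],[0,-5,1]] U=[[4,5,-2],[0,-1,-3],[0,0,-1]]

  R1 -= 2·R0 → [0,-1,-3]
  R2 -= 0·R0 → [0,5,14]
  R2 -= -5·R1 → [0,0,-1]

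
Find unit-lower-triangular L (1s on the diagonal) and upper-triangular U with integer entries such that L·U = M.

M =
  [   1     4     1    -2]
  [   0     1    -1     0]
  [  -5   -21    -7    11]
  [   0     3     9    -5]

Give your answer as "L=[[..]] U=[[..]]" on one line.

  row1 -= 0·row0 → [0,1,-1,0]
  row2 -= -5·row0 → [0,-1,-2,1]
  row3 -= 0·row0 → [0,3,9,-5]
  row2 -= -1·row1 → [0,0,-3,1]
  row3 -= 3·row1 → [0,0,12,-5]
  row3 -= -4·row2 → [0,0,0,-1]

L=[[1,0,0,0],[0,1,0,0],[-5,-1,1,0],[0,3,-4,1]] U=[[1,4,1,-2],[0,1,-1,0],[0,0,-3,1],[0,0,0,-1]]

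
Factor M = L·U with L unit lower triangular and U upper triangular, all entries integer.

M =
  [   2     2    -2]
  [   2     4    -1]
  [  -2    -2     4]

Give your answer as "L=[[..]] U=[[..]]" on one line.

  r1 -= 1·r0 → [0,2,1]
  r2 -= -1·r0 → [0,0,2]
  r2 -= 0·r1 → [0,0,2]

L=[[1,0,0],[1,1,0],[-1,0,1]] U=[[2,2,-2],[0,2,1],[0,0,2]]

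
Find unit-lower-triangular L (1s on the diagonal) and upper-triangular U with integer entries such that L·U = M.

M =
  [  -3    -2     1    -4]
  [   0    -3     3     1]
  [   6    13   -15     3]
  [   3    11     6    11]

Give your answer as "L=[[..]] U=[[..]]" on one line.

  r1 -= 0·r0 → [0,-3,3,1]
  r2 -= -2·r0 → [0,9,-13,-5]
  r3 -= -1·r0 → [0,9,7,7]
  r2 -= -3·r1 → [0,0,-4,-2]
  r3 -= -3·r1 → [0,0,16,10]
  r3 -= -4·r2 → [0,0,0,2]

L=[[1,0,0,0],[0,1,0,0],[-2,-3,1,0],[-1,-3,-4,1]] U=[[-3,-2,1,-4],[0,-3,3,1],[0,0,-4,-2],[0,0,0,2]]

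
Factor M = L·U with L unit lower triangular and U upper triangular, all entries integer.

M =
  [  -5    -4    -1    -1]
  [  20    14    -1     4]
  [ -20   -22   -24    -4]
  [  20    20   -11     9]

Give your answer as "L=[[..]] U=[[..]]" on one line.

L=[[1,0,0,0],[-4,1,0,0],[4,3,1,0],[-4,-2,5,1]] U=[[-5,-4,-1,-1],[0,-2,-5,0],[0,0,-5,0],[0,0,0,5]]

  row1 -= -4·row0 → [0,-2,-5,0]
  row2 -= 4·row0 → [0,-6,-20,0]
  row3 -= -4·row0 → [0,4,-15,5]
  row2 -= 3·row1 → [0,0,-5,0]
  row3 -= -2·row1 → [0,0,-25,5]
  row3 -= 5·row2 → [0,0,0,5]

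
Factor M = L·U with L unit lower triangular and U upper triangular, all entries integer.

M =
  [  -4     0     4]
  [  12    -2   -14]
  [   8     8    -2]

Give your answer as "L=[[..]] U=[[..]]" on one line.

L=[[1,0,0],[-3,1,0],[-2,-4,1]] U=[[-4,0,4],[0,-2,-2],[0,0,-2]]

  row1 -= -3·row0 → [0,-2,-2]
  row2 -= -2·row0 → [0,8,6]
  row2 -= -4·row1 → [0,0,-2]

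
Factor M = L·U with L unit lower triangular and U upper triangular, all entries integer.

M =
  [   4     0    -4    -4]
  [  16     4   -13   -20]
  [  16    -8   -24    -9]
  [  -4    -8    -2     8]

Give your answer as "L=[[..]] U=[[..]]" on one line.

  row1 -= 4·row0 → [0,4,3,-4]
  row2 -= 4·row0 → [0,-8,-8,7]
  row3 -= -1·row0 → [0,-8,-6,4]
  row2 -= -2·row1 → [0,0,-2,-1]
  row3 -= -2·row1 → [0,0,0,-4]
  row3 -= 0·row2 → [0,0,0,-4]

L=[[1,0,0,0],[4,1,0,0],[4,-2,1,0],[-1,-2,0,1]] U=[[4,0,-4,-4],[0,4,3,-4],[0,0,-2,-1],[0,0,0,-4]]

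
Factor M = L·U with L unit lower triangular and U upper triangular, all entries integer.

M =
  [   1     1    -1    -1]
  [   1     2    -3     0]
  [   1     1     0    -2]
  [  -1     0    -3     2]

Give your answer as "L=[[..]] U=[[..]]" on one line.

  row1 -= 1·row0 → [0,1,-2,1]
  row2 -= 1·row0 → [0,0,1,-1]
  row3 -= -1·row0 → [0,1,-4,1]
  row2 -= 0·row1 → [0,0,1,-1]
  row3 -= 1·row1 → [0,0,-2,0]
  row3 -= -2·row2 → [0,0,0,-2]

L=[[1,0,0,0],[1,1,0,0],[1,0,1,0],[-1,1,-2,1]] U=[[1,1,-1,-1],[0,1,-2,1],[0,0,1,-1],[0,0,0,-2]]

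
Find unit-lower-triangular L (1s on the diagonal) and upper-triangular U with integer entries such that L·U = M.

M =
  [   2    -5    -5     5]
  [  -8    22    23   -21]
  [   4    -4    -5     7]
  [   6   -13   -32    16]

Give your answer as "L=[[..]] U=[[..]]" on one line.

L=[[1,0,0,0],[-4,1,0,0],[2,3,1,0],[3,1,5,1]] U=[[2,-5,-5,5],[0,2,3,-1],[0,0,-4,0],[0,0,0,2]]

  r1 -= -4·r0 → [0,2,3,-1]
  r2 -= 2·r0 → [0,6,5,-3]
  r3 -= 3·r0 → [0,2,-17,1]
  r2 -= 3·r1 → [0,0,-4,0]
  r3 -= 1·r1 → [0,0,-20,2]
  r3 -= 5·r2 → [0,0,0,2]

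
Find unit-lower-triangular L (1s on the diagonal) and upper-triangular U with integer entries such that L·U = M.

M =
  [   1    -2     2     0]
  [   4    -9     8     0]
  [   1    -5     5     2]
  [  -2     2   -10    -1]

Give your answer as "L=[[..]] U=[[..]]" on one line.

L=[[1,0,0,0],[4,1,0,0],[1,3,1,0],[-2,2,-2,1]] U=[[1,-2,2,0],[0,-1,0,0],[0,0,3,2],[0,0,0,3]]

  r1 -= 4·r0 → [0,-1,0,0]
  r2 -= 1·r0 → [0,-3,3,2]
  r3 -= -2·r0 → [0,-2,-6,-1]
  r2 -= 3·r1 → [0,0,3,2]
  r3 -= 2·r1 → [0,0,-6,-1]
  r3 -= -2·r2 → [0,0,0,3]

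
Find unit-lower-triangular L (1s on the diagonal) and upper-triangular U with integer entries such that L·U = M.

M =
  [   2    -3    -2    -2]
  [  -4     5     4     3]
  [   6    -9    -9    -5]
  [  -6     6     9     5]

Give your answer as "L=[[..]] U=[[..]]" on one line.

L=[[1,0,0,0],[-2,1,0,0],[3,0,1,0],[-3,3,-1,1]] U=[[2,-3,-2,-2],[0,-1,0,-1],[0,0,-3,1],[0,0,0,3]]

  r1 -= -2·r0 → [0,-1,0,-1]
  r2 -= 3·r0 → [0,0,-3,1]
  r3 -= -3·r0 → [0,-3,3,-1]
  r2 -= 0·r1 → [0,0,-3,1]
  r3 -= 3·r1 → [0,0,3,2]
  r3 -= -1·r2 → [0,0,0,3]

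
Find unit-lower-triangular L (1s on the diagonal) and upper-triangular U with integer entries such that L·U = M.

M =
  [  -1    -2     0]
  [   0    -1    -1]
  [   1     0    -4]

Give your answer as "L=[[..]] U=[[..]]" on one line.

  r1 -= 0·r0 → [0,-1,-1]
  r2 -= -1·r0 → [0,-2,-4]
  r2 -= 2·r1 → [0,0,-2]

L=[[1,0,0],[0,1,0],[-1,2,1]] U=[[-1,-2,0],[0,-1,-1],[0,0,-2]]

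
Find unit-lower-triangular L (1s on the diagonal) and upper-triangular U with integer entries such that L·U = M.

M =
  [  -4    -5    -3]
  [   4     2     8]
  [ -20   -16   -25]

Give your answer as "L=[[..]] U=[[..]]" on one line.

  r1 -= -1·r0 → [0,-3,5]
  r2 -= 5·r0 → [0,9,-10]
  r2 -= -3·r1 → [0,0,5]

L=[[1,0,0],[-1,1,0],[5,-3,1]] U=[[-4,-5,-3],[0,-3,5],[0,0,5]]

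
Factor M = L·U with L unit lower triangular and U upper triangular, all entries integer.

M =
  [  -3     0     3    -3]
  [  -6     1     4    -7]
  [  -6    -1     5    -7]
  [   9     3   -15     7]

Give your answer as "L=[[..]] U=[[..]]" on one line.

L=[[1,0,0,0],[2,1,0,0],[2,-1,1,0],[-3,3,0,1]] U=[[-3,0,3,-3],[0,1,-2,-1],[0,0,-3,-2],[0,0,0,1]]

  R1 -= 2·R0 → [0,1,-2,-1]
  R2 -= 2·R0 → [0,-1,-1,-1]
  R3 -= -3·R0 → [0,3,-6,-2]
  R2 -= -1·R1 → [0,0,-3,-2]
  R3 -= 3·R1 → [0,0,0,1]
  R3 -= 0·R2 → [0,0,0,1]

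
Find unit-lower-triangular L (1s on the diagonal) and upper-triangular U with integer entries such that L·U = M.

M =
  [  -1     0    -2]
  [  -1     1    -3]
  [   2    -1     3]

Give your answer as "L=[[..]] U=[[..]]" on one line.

L=[[1,0,0],[1,1,0],[-2,-1,1]] U=[[-1,0,-2],[0,1,-1],[0,0,-2]]

  R1 -= 1·R0 → [0,1,-1]
  R2 -= -2·R0 → [0,-1,-1]
  R2 -= -1·R1 → [0,0,-2]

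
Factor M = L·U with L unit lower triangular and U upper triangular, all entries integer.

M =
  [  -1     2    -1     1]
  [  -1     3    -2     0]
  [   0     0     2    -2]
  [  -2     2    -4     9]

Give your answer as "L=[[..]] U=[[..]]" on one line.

L=[[1,0,0,0],[1,1,0,0],[0,0,1,0],[2,-2,-2,1]] U=[[-1,2,-1,1],[0,1,-1,-1],[0,0,2,-2],[0,0,0,1]]

  r1 -= 1·r0 → [0,1,-1,-1]
  r2 -= 0·r0 → [0,0,2,-2]
  r3 -= 2·r0 → [0,-2,-2,7]
  r2 -= 0·r1 → [0,0,2,-2]
  r3 -= -2·r1 → [0,0,-4,5]
  r3 -= -2·r2 → [0,0,0,1]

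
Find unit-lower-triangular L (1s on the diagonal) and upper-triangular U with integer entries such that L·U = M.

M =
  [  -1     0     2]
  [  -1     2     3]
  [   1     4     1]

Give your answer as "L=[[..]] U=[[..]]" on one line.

  R1 -= 1·R0 → [0,2,1]
  R2 -= -1·R0 → [0,4,3]
  R2 -= 2·R1 → [0,0,1]

L=[[1,0,0],[1,1,0],[-1,2,1]] U=[[-1,0,2],[0,2,1],[0,0,1]]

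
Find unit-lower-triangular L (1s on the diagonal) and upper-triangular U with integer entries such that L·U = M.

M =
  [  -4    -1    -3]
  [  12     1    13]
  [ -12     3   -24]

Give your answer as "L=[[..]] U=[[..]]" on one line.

  r1 -= -3·r0 → [0,-2,4]
  r2 -= 3·r0 → [0,6,-15]
  r2 -= -3·r1 → [0,0,-3]

L=[[1,0,0],[-3,1,0],[3,-3,1]] U=[[-4,-1,-3],[0,-2,4],[0,0,-3]]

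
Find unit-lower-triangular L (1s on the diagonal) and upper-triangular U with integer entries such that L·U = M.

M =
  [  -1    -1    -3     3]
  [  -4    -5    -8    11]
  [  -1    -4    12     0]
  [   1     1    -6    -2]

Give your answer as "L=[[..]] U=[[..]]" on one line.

L=[[1,0,0,0],[4,1,0,0],[1,3,1,0],[-1,0,-3,1]] U=[[-1,-1,-3,3],[0,-1,4,-1],[0,0,3,0],[0,0,0,1]]

  r1 -= 4·r0 → [0,-1,4,-1]
  r2 -= 1·r0 → [0,-3,15,-3]
  r3 -= -1·r0 → [0,0,-9,1]
  r2 -= 3·r1 → [0,0,3,0]
  r3 -= 0·r1 → [0,0,-9,1]
  r3 -= -3·r2 → [0,0,0,1]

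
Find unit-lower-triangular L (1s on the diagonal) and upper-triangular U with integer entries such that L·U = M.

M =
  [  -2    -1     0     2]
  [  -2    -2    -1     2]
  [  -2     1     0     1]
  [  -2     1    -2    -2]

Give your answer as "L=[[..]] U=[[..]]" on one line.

L=[[1,0,0,0],[1,1,0,0],[1,-2,1,0],[1,-2,2,1]] U=[[-2,-1,0,2],[0,-1,-1,0],[0,0,-2,-1],[0,0,0,-2]]

  R1 -= 1·R0 → [0,-1,-1,0]
  R2 -= 1·R0 → [0,2,0,-1]
  R3 -= 1·R0 → [0,2,-2,-4]
  R2 -= -2·R1 → [0,0,-2,-1]
  R3 -= -2·R1 → [0,0,-4,-4]
  R3 -= 2·R2 → [0,0,0,-2]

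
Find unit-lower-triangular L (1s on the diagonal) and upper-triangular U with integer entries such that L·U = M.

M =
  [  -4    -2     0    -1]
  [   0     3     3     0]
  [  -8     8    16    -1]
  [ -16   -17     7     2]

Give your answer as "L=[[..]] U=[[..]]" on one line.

  R1 -= 0·R0 → [0,3,3,0]
  R2 -= 2·R0 → [0,12,16,1]
  R3 -= 4·R0 → [0,-9,7,6]
  R2 -= 4·R1 → [0,0,4,1]
  R3 -= -3·R1 → [0,0,16,6]
  R3 -= 4·R2 → [0,0,0,2]

L=[[1,0,0,0],[0,1,0,0],[2,4,1,0],[4,-3,4,1]] U=[[-4,-2,0,-1],[0,3,3,0],[0,0,4,1],[0,0,0,2]]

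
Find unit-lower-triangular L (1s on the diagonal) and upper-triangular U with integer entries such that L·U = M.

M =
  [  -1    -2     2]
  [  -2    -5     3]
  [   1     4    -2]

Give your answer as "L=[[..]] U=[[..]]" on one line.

  r1 -= 2·r0 → [0,-1,-1]
  r2 -= -1·r0 → [0,2,0]
  r2 -= -2·r1 → [0,0,-2]

L=[[1,0,0],[2,1,0],[-1,-2,1]] U=[[-1,-2,2],[0,-1,-1],[0,0,-2]]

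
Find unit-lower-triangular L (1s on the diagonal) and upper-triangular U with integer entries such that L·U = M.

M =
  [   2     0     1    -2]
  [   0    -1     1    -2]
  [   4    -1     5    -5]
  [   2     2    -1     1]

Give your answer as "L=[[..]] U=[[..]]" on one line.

  r1 -= 0·r0 → [0,-1,1,-2]
  r2 -= 2·r0 → [0,-1,3,-1]
  r3 -= 1·r0 → [0,2,-2,3]
  r2 -= 1·r1 → [0,0,2,1]
  r3 -= -2·r1 → [0,0,0,-1]
  r3 -= 0·r2 → [0,0,0,-1]

L=[[1,0,0,0],[0,1,0,0],[2,1,1,0],[1,-2,0,1]] U=[[2,0,1,-2],[0,-1,1,-2],[0,0,2,1],[0,0,0,-1]]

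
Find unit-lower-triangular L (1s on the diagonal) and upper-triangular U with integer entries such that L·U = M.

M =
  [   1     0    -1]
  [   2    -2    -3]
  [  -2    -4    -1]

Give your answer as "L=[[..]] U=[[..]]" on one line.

L=[[1,0,0],[2,1,0],[-2,2,1]] U=[[1,0,-1],[0,-2,-1],[0,0,-1]]

  row1 -= 2·row0 → [0,-2,-1]
  row2 -= -2·row0 → [0,-4,-3]
  row2 -= 2·row1 → [0,0,-1]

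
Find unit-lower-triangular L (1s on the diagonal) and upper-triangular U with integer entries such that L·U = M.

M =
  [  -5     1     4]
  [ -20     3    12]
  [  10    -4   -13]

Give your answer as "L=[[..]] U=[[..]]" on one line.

L=[[1,0,0],[4,1,0],[-2,2,1]] U=[[-5,1,4],[0,-1,-4],[0,0,3]]

  row1 -= 4·row0 → [0,-1,-4]
  row2 -= -2·row0 → [0,-2,-5]
  row2 -= 2·row1 → [0,0,3]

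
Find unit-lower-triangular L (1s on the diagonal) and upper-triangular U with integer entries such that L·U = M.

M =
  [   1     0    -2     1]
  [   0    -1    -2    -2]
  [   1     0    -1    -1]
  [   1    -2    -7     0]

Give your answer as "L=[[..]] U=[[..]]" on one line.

  R1 -= 0·R0 → [0,-1,-2,-2]
  R2 -= 1·R0 → [0,0,1,-2]
  R3 -= 1·R0 → [0,-2,-5,-1]
  R2 -= 0·R1 → [0,0,1,-2]
  R3 -= 2·R1 → [0,0,-1,3]
  R3 -= -1·R2 → [0,0,0,1]

L=[[1,0,0,0],[0,1,0,0],[1,0,1,0],[1,2,-1,1]] U=[[1,0,-2,1],[0,-1,-2,-2],[0,0,1,-2],[0,0,0,1]]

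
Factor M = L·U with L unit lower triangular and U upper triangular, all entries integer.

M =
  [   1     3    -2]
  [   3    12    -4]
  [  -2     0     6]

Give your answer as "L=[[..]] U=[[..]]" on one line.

  row1 -= 3·row0 → [0,3,2]
  row2 -= -2·row0 → [0,6,2]
  row2 -= 2·row1 → [0,0,-2]

L=[[1,0,0],[3,1,0],[-2,2,1]] U=[[1,3,-2],[0,3,2],[0,0,-2]]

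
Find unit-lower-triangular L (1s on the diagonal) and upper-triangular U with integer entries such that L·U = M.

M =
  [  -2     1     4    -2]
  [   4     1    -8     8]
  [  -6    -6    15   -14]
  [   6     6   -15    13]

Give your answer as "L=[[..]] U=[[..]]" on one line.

  r1 -= -2·r0 → [0,3,0,4]
  r2 -= 3·r0 → [0,-9,3,-8]
  r3 -= -3·r0 → [0,9,-3,7]
  r2 -= -3·r1 → [0,0,3,4]
  r3 -= 3·r1 → [0,0,-3,-5]
  r3 -= -1·r2 → [0,0,0,-1]

L=[[1,0,0,0],[-2,1,0,0],[3,-3,1,0],[-3,3,-1,1]] U=[[-2,1,4,-2],[0,3,0,4],[0,0,3,4],[0,0,0,-1]]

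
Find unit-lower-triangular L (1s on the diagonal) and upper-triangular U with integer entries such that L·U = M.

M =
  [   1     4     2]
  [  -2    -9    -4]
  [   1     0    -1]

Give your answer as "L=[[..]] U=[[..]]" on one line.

L=[[1,0,0],[-2,1,0],[1,4,1]] U=[[1,4,2],[0,-1,0],[0,0,-3]]

  row1 -= -2·row0 → [0,-1,0]
  row2 -= 1·row0 → [0,-4,-3]
  row2 -= 4·row1 → [0,0,-3]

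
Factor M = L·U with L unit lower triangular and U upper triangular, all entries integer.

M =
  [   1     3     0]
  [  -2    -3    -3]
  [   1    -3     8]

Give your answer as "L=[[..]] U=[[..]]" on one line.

L=[[1,0,0],[-2,1,0],[1,-2,1]] U=[[1,3,0],[0,3,-3],[0,0,2]]

  R1 -= -2·R0 → [0,3,-3]
  R2 -= 1·R0 → [0,-6,8]
  R2 -= -2·R1 → [0,0,2]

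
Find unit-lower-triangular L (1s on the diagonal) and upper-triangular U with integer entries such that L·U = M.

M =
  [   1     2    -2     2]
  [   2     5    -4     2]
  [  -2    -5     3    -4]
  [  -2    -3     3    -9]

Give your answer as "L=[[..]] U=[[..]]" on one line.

  r1 -= 2·r0 → [0,1,0,-2]
  r2 -= -2·r0 → [0,-1,-1,0]
  r3 -= -2·r0 → [0,1,-1,-5]
  r2 -= -1·r1 → [0,0,-1,-2]
  r3 -= 1·r1 → [0,0,-1,-3]
  r3 -= 1·r2 → [0,0,0,-1]

L=[[1,0,0,0],[2,1,0,0],[-2,-1,1,0],[-2,1,1,1]] U=[[1,2,-2,2],[0,1,0,-2],[0,0,-1,-2],[0,0,0,-1]]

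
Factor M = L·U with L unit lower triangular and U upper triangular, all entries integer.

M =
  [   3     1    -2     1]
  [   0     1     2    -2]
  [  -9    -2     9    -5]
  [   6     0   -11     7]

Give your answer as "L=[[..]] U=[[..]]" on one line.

  R1 -= 0·R0 → [0,1,2,-2]
  R2 -= -3·R0 → [0,1,3,-2]
  R3 -= 2·R0 → [0,-2,-7,5]
  R2 -= 1·R1 → [0,0,1,0]
  R3 -= -2·R1 → [0,0,-3,1]
  R3 -= -3·R2 → [0,0,0,1]

L=[[1,0,0,0],[0,1,0,0],[-3,1,1,0],[2,-2,-3,1]] U=[[3,1,-2,1],[0,1,2,-2],[0,0,1,0],[0,0,0,1]]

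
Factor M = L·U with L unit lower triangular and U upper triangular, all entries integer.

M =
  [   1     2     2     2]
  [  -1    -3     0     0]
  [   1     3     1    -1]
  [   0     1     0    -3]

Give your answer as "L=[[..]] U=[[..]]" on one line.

L=[[1,0,0,0],[-1,1,0,0],[1,-1,1,0],[0,-1,2,1]] U=[[1,2,2,2],[0,-1,2,2],[0,0,1,-1],[0,0,0,1]]

  row1 -= -1·row0 → [0,-1,2,2]
  row2 -= 1·row0 → [0,1,-1,-3]
  row3 -= 0·row0 → [0,1,0,-3]
  row2 -= -1·row1 → [0,0,1,-1]
  row3 -= -1·row1 → [0,0,2,-1]
  row3 -= 2·row2 → [0,0,0,1]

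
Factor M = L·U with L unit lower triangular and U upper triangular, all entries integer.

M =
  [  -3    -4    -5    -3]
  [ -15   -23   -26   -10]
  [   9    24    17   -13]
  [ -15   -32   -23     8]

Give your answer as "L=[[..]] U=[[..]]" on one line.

L=[[1,0,0,0],[5,1,0,0],[-3,-4,1,0],[5,4,-3,1]] U=[[-3,-4,-5,-3],[0,-3,-1,5],[0,0,-2,-2],[0,0,0,-3]]

  row1 -= 5·row0 → [0,-3,-1,5]
  row2 -= -3·row0 → [0,12,2,-22]
  row3 -= 5·row0 → [0,-12,2,23]
  row2 -= -4·row1 → [0,0,-2,-2]
  row3 -= 4·row1 → [0,0,6,3]
  row3 -= -3·row2 → [0,0,0,-3]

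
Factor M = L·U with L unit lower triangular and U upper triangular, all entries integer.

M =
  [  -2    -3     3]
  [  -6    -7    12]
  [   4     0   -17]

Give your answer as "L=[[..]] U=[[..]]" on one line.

  r1 -= 3·r0 → [0,2,3]
  r2 -= -2·r0 → [0,-6,-11]
  r2 -= -3·r1 → [0,0,-2]

L=[[1,0,0],[3,1,0],[-2,-3,1]] U=[[-2,-3,3],[0,2,3],[0,0,-2]]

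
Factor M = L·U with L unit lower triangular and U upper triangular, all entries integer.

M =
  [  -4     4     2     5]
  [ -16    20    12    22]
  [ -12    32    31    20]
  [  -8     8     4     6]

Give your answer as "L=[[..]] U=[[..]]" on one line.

  r1 -= 4·r0 → [0,4,4,2]
  r2 -= 3·r0 → [0,20,25,5]
  r3 -= 2·r0 → [0,0,0,-4]
  r2 -= 5·r1 → [0,0,5,-5]
  r3 -= 0·r1 → [0,0,0,-4]
  r3 -= 0·r2 → [0,0,0,-4]

L=[[1,0,0,0],[4,1,0,0],[3,5,1,0],[2,0,0,1]] U=[[-4,4,2,5],[0,4,4,2],[0,0,5,-5],[0,0,0,-4]]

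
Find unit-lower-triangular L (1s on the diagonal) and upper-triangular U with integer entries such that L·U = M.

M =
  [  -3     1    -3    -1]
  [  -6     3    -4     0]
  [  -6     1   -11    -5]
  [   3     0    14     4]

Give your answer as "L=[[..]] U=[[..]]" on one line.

L=[[1,0,0,0],[2,1,0,0],[2,-1,1,0],[-1,1,-3,1]] U=[[-3,1,-3,-1],[0,1,2,2],[0,0,-3,-1],[0,0,0,-2]]

  r1 -= 2·r0 → [0,1,2,2]
  r2 -= 2·r0 → [0,-1,-5,-3]
  r3 -= -1·r0 → [0,1,11,3]
  r2 -= -1·r1 → [0,0,-3,-1]
  r3 -= 1·r1 → [0,0,9,1]
  r3 -= -3·r2 → [0,0,0,-2]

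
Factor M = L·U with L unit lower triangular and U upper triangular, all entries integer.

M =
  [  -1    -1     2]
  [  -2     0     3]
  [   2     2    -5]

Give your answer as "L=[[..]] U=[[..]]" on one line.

L=[[1,0,0],[2,1,0],[-2,0,1]] U=[[-1,-1,2],[0,2,-1],[0,0,-1]]

  row1 -= 2·row0 → [0,2,-1]
  row2 -= -2·row0 → [0,0,-1]
  row2 -= 0·row1 → [0,0,-1]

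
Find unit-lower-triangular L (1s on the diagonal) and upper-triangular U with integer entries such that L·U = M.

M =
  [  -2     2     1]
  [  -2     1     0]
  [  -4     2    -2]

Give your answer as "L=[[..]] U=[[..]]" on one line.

  row1 -= 1·row0 → [0,-1,-1]
  row2 -= 2·row0 → [0,-2,-4]
  row2 -= 2·row1 → [0,0,-2]

L=[[1,0,0],[1,1,0],[2,2,1]] U=[[-2,2,1],[0,-1,-1],[0,0,-2]]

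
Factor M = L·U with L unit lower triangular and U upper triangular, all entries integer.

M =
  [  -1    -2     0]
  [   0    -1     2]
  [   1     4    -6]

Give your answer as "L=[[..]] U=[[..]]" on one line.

  R1 -= 0·R0 → [0,-1,2]
  R2 -= -1·R0 → [0,2,-6]
  R2 -= -2·R1 → [0,0,-2]

L=[[1,0,0],[0,1,0],[-1,-2,1]] U=[[-1,-2,0],[0,-1,2],[0,0,-2]]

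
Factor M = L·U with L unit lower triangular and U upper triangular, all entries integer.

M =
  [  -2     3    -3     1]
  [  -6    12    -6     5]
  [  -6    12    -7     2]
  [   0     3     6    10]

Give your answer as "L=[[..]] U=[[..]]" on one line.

L=[[1,0,0,0],[3,1,0,0],[3,1,1,0],[0,1,-3,1]] U=[[-2,3,-3,1],[0,3,3,2],[0,0,-1,-3],[0,0,0,-1]]

  r1 -= 3·r0 → [0,3,3,2]
  r2 -= 3·r0 → [0,3,2,-1]
  r3 -= 0·r0 → [0,3,6,10]
  r2 -= 1·r1 → [0,0,-1,-3]
  r3 -= 1·r1 → [0,0,3,8]
  r3 -= -3·r2 → [0,0,0,-1]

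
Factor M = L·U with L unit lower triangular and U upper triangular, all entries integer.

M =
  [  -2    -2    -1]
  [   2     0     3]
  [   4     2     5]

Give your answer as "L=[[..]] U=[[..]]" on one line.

  R1 -= -1·R0 → [0,-2,2]
  R2 -= -2·R0 → [0,-2,3]
  R2 -= 1·R1 → [0,0,1]

L=[[1,0,0],[-1,1,0],[-2,1,1]] U=[[-2,-2,-1],[0,-2,2],[0,0,1]]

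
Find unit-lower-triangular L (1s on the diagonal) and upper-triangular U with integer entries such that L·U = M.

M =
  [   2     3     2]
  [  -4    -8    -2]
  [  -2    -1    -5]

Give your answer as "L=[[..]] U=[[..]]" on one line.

  row1 -= -2·row0 → [0,-2,2]
  row2 -= -1·row0 → [0,2,-3]
  row2 -= -1·row1 → [0,0,-1]

L=[[1,0,0],[-2,1,0],[-1,-1,1]] U=[[2,3,2],[0,-2,2],[0,0,-1]]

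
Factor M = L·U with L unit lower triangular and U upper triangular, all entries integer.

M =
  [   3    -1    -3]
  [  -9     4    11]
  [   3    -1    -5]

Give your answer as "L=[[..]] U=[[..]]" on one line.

  row1 -= -3·row0 → [0,1,2]
  row2 -= 1·row0 → [0,0,-2]
  row2 -= 0·row1 → [0,0,-2]

L=[[1,0,0],[-3,1,0],[1,0,1]] U=[[3,-1,-3],[0,1,2],[0,0,-2]]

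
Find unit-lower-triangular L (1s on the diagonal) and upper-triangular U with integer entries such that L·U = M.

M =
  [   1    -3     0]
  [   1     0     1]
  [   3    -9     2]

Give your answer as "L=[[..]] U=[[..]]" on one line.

L=[[1,0,0],[1,1,0],[3,0,1]] U=[[1,-3,0],[0,3,1],[0,0,2]]

  row1 -= 1·row0 → [0,3,1]
  row2 -= 3·row0 → [0,0,2]
  row2 -= 0·row1 → [0,0,2]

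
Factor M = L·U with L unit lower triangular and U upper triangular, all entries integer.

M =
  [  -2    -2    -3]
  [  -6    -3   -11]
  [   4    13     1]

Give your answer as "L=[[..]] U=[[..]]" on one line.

L=[[1,0,0],[3,1,0],[-2,3,1]] U=[[-2,-2,-3],[0,3,-2],[0,0,1]]

  row1 -= 3·row0 → [0,3,-2]
  row2 -= -2·row0 → [0,9,-5]
  row2 -= 3·row1 → [0,0,1]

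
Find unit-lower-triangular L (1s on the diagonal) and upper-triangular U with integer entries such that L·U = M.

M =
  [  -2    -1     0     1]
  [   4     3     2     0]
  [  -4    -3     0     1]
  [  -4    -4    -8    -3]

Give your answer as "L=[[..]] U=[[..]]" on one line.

L=[[1,0,0,0],[-2,1,0,0],[2,-1,1,0],[2,-2,-2,1]] U=[[-2,-1,0,1],[0,1,2,2],[0,0,2,1],[0,0,0,1]]

  r1 -= -2·r0 → [0,1,2,2]
  r2 -= 2·r0 → [0,-1,0,-1]
  r3 -= 2·r0 → [0,-2,-8,-5]
  r2 -= -1·r1 → [0,0,2,1]
  r3 -= -2·r1 → [0,0,-4,-1]
  r3 -= -2·r2 → [0,0,0,1]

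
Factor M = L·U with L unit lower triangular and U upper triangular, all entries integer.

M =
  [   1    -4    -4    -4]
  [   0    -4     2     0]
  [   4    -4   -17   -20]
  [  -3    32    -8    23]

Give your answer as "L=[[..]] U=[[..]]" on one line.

  R1 -= 0·R0 → [0,-4,2,0]
  R2 -= 4·R0 → [0,12,-1,-4]
  R3 -= -3·R0 → [0,20,-20,11]
  R2 -= -3·R1 → [0,0,5,-4]
  R3 -= -5·R1 → [0,0,-10,11]
  R3 -= -2·R2 → [0,0,0,3]

L=[[1,0,0,0],[0,1,0,0],[4,-3,1,0],[-3,-5,-2,1]] U=[[1,-4,-4,-4],[0,-4,2,0],[0,0,5,-4],[0,0,0,3]]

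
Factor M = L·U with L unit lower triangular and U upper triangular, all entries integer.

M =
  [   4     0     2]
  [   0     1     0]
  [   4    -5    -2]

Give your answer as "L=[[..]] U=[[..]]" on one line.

  r1 -= 0·r0 → [0,1,0]
  r2 -= 1·r0 → [0,-5,-4]
  r2 -= -5·r1 → [0,0,-4]

L=[[1,0,0],[0,1,0],[1,-5,1]] U=[[4,0,2],[0,1,0],[0,0,-4]]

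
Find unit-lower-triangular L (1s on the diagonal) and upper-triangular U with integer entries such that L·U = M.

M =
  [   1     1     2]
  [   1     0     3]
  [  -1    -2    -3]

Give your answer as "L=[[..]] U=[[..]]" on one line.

  row1 -= 1·row0 → [0,-1,1]
  row2 -= -1·row0 → [0,-1,-1]
  row2 -= 1·row1 → [0,0,-2]

L=[[1,0,0],[1,1,0],[-1,1,1]] U=[[1,1,2],[0,-1,1],[0,0,-2]]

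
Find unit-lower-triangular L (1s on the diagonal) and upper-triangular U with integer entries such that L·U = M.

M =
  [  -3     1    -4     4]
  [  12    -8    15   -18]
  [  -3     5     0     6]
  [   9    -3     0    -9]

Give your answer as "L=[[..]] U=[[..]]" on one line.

  R1 -= -4·R0 → [0,-4,-1,-2]
  R2 -= 1·R0 → [0,4,4,2]
  R3 -= -3·R0 → [0,0,-12,3]
  R2 -= -1·R1 → [0,0,3,0]
  R3 -= 0·R1 → [0,0,-12,3]
  R3 -= -4·R2 → [0,0,0,3]

L=[[1,0,0,0],[-4,1,0,0],[1,-1,1,0],[-3,0,-4,1]] U=[[-3,1,-4,4],[0,-4,-1,-2],[0,0,3,0],[0,0,0,3]]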